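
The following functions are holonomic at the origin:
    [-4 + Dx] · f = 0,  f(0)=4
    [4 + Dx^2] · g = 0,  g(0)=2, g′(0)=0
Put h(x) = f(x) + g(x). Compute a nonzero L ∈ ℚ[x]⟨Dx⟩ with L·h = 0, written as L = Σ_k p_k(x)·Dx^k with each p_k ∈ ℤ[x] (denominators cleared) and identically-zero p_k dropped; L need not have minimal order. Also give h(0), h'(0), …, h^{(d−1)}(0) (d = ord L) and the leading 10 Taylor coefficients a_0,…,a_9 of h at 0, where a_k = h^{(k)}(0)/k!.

L = -16 + 4·Dx - 4·Dx^2 + Dx^3  (order 3).
h: a_k = 6, 16, 28, 128/3, 44, 512/15, 1016/45, 4096/315, 228/35, 8192/2835, …
ICs: h(0) = 6, h′(0) = 16, h′′(0) = 56.

f: a_k = 4, 16, 32, 128/3, 128/3, 512/15, 1024/45, 4096/315, 2048/315, 8192/2835, …
g: a_k = 2, 0, -4, 0, 4/3, 0, -8/45, 0, 4/315, 0, …
h₀=f+g: left-lcm gives L₀, ord ≤ 3.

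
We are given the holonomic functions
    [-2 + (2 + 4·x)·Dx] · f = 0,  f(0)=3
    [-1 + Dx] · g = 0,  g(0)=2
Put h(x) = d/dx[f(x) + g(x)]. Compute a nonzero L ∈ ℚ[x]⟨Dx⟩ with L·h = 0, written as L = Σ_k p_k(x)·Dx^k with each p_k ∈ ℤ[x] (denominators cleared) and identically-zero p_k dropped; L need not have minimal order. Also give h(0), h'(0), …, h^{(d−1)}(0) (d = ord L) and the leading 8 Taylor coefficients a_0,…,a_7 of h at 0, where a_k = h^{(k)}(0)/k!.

L = (-2 - x) + (1 - 2·x - 2·x^2)·Dx + (1 + 3·x + 2·x^2)·Dx^2  (order 2).
h: a_k = 5, -1, 11/2, -43/6, 317/24, -2833/120, 31187/720, -405403/5040, …
ICs: h(0) = 5, h′(0) = -1.

f: a_k = 3, 3, -3/2, 3/2, -15/8, 21/8, -63/16, 99/16, …
g: a_k = 2, 2, 1, 1/3, 1/12, 1/60, 1/360, 1/2520, …
Weyl lclm of L_f,L_g ⇒ L₀ (ord ≤ 2).
h₀' ⇒ L via d/dx closure of L₀.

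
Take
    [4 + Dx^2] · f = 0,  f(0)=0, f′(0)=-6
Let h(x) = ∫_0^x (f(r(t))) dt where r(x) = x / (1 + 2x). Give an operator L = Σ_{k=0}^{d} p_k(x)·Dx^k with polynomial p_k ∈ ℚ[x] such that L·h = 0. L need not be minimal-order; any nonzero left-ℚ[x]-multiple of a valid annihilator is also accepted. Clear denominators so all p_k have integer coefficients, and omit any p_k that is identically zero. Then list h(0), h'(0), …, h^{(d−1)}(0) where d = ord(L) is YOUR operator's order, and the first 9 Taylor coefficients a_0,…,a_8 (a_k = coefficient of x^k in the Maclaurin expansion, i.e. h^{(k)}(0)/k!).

f: a_k = 0, -6, 0, 4, 0, -4/5, 0, 8/105, 0, …
f∘r: x↦r, Dx↦Dx/r' in L_f ⇒ L₀.
∫: right-multiply L₀ by Dx.
L = 4·Dx + (4 + 24·x + 48·x^2 + 32·x^3)·Dx^2 + (1 + 8·x + 24·x^2 + 32·x^3 + 16·x^4)·Dx^3  (order 3).
h: a_k = 0, 0, -3, 4, -5, 24/5, -2/15, -120/7, 6931/105, …
ICs: h(0) = 0, h′(0) = 0, h′′(0) = -6.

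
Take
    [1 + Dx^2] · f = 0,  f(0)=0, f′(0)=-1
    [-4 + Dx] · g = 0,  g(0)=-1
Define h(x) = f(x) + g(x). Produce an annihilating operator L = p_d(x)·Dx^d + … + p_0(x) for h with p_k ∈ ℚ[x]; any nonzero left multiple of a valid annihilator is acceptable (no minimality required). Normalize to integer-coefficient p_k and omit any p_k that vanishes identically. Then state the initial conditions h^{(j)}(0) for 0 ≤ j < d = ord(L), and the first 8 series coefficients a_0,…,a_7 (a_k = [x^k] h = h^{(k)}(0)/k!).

L = -4 + Dx - 4·Dx^2 + Dx^3  (order 3).
h: a_k = -1, -5, -8, -21/2, -32/3, -205/24, -256/45, -5461/1680, …
ICs: h(0) = -1, h′(0) = -5, h′′(0) = -16.

f: a_k = 0, -1, 0, 1/6, 0, -1/120, 0, 1/5040, …
g: a_k = -1, -4, -8, -32/3, -32/3, -128/15, -256/45, -1024/315, …
L₀ := lclm(L_f,L_g); ord L₀ ≤ 2+1.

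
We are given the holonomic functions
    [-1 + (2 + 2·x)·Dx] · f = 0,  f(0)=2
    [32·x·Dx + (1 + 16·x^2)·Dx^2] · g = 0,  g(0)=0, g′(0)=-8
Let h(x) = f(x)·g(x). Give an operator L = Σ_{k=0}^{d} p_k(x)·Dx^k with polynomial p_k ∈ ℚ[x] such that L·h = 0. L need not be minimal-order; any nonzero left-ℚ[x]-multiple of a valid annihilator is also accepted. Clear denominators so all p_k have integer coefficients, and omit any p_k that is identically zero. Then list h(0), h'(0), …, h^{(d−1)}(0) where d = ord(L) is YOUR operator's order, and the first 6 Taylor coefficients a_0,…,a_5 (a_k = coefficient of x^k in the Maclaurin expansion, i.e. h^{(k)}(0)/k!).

L = (3 - 64·x - 16·x^2) + (-4 + 124·x + 192·x^2 + 64·x^3)·Dx + (4 + 8·x + 68·x^2 + 128·x^3 + 64·x^4)·Dx^2  (order 2).
h: a_k = 0, -16, -8, 262/3, 125/3, -99509/120, …
ICs: h(0) = 0, h′(0) = -16.

f: a_k = 2, 1, -1/4, 1/8, -5/64, 7/128, …
g: a_k = 0, -8, 0, 128/3, 0, -2048/5, …
h₀=f·g: eliminate ⇒ L₀, order ≤ 1·2.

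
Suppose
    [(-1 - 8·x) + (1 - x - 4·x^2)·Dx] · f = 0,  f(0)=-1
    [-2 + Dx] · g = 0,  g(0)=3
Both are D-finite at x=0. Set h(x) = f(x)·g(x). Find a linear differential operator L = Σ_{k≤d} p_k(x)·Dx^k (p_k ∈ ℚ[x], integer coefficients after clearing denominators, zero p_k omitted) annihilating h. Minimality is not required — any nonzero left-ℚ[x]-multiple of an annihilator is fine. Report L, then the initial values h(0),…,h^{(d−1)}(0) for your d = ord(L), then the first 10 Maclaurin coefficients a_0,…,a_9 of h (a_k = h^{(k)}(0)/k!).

L = (3 + 6·x - 8·x^2) + (-1 + x + 4·x^2)·Dx  (order 1).
h: a_k = -3, -9, -27, -67, -177, -2229/5, -17311/15, -102807/35, -264377/35, -18241339/945, …
ICs: h(0) = -3.

f: a_k = -1, -1, -5, -9, -29, -65, -181, -441, -1165, -2929, …
g: a_k = 3, 6, 6, 4, 2, 4/5, 4/15, 8/105, 2/105, 4/945, …
L₀ := L_f ⊗_s L_g (sym. prod.), ord ≤ 1.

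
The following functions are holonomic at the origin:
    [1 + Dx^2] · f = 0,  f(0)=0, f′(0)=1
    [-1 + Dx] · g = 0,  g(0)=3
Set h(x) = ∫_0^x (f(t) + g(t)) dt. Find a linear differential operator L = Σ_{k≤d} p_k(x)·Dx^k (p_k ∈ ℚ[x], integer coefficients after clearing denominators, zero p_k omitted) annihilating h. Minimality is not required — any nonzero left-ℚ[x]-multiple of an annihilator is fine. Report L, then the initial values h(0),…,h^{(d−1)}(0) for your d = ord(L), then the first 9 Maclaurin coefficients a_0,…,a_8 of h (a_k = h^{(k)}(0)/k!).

f: a_k = 0, 1, 0, -1/6, 0, 1/120, 0, -1/5040, 0, …
g: a_k = 3, 3, 3/2, 1/2, 1/8, 1/40, 1/240, 1/1680, 1/13440, …
f+g: L₀ = lclm(L_f,L_g), ord ≤ 2+1.
Integrate: L := L₀·Dx.
L = -Dx + Dx^2 - Dx^3 + Dx^4  (order 4).
h: a_k = 0, 3, 2, 1/2, 1/12, 1/40, 1/180, 1/1680, 1/20160, …
ICs: h(0) = 0, h′(0) = 3, h′′(0) = 4, h′′′(0) = 3.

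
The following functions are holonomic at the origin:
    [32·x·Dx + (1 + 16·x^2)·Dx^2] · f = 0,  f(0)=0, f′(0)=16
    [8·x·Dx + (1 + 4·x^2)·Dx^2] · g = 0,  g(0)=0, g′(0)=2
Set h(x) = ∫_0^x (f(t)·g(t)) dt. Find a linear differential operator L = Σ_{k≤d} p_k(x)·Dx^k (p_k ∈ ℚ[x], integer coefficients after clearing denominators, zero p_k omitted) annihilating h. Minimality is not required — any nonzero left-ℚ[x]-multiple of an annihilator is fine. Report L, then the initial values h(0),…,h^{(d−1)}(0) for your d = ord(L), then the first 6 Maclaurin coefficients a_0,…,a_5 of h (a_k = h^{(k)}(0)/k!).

L = (-1536·x - 51200·x^3 - 262144·x^5 + 655360·x^7 + 6291456·x^9)·Dx^2 + (-80 - 6592·x^2 - 92160·x^4 - 229376·x^6 + 2293760·x^8 + 9437184·x^10)·Dx^3 + (-160·x - 4480·x^3 - 30720·x^5 + 69632·x^7 + 1310720·x^9 + 3145728·x^11)·Dx^4 + (-1 - 40·x^2 - 464·x^4 + 29696·x^8 + 163840·x^10 + 262144·x^12)·Dx^5  (order 5).
h: a_k = 0, 0, 0, 32/3, 0, -128/3, …
ICs: h(0) = 0, h′(0) = 0, h′′(0) = 0, h′′′(0) = 64, h′′′′(0) = 0.

f: a_k = 0, 16, 0, -256/3, 0, 4096/5, …
g: a_k = 0, 2, 0, -8/3, 0, 32/5, …
Sym-product of L_f,L_g gives L₀ (≤ ord 4).
h=∫₀ˣh₀: take L = L₀·Dx.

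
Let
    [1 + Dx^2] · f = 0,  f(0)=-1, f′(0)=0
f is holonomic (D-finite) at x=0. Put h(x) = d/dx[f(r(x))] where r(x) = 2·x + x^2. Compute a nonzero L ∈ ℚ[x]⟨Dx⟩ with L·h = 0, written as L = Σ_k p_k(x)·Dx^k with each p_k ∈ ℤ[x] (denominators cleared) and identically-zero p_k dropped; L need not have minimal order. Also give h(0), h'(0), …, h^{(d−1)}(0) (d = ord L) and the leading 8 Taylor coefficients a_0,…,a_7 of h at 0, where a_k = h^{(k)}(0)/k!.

L = (7 + 16·x + 24·x^2 + 16·x^3 + 4·x^4) + (-3 - 3·x)·Dx + (1 + 2·x + x^2)·Dx^2  (order 2).
h: a_k = 0, 4, 6, -2/3, -20/3, -82/15, -7/15, 719/315, …
ICs: h(0) = 0, h′(0) = 4.

f: a_k = -1, 0, 1/2, 0, -1/24, 0, 1/720, 0, …
f∘r: x↦r, Dx↦Dx/r' in L_f ⇒ L₀.
h₀' ⇒ L via d/dx closure of L₀.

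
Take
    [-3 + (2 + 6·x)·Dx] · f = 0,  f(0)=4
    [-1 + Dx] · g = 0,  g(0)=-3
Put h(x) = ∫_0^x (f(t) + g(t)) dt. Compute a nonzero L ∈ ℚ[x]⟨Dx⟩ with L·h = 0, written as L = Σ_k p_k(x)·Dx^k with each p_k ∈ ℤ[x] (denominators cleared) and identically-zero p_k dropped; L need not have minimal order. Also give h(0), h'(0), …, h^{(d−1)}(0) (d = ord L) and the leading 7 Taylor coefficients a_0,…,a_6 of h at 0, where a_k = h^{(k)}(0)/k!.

f: a_k = 4, 6, -9/2, 27/4, -405/32, 1701/64, -15309/256, …
g: a_k = -3, -3, -3/2, -1/2, -1/8, -1/40, -1/240, …
Sum ⇒ L₀ = lclm(L_f,L_g) in ℚ(x)⟨Dx⟩.
∫: right-multiply L₀ by Dx.
L = (15 + 18·x)·Dx + (-13 - 24·x - 36·x^2)·Dx^2 + (-2 + 6·x + 36·x^2)·Dx^3  (order 3).
h: a_k = 0, 1, 3/2, -2, 25/16, -409/160, 8497/1920, …
ICs: h(0) = 0, h′(0) = 1, h′′(0) = 3.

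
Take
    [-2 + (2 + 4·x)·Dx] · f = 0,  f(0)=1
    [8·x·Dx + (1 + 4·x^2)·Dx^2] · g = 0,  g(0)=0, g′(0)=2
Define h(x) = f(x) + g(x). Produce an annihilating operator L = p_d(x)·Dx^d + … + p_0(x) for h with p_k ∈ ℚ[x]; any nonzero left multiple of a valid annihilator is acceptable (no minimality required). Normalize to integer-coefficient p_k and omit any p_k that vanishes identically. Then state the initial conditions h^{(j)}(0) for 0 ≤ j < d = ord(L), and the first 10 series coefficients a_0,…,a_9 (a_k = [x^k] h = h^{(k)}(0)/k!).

f: a_k = 1, 1, -1/2, 1/2, -5/8, 7/8, -21/16, 33/16, -429/128, 715/128, …
g: a_k = 0, 2, 0, -8/3, 0, 32/5, 0, -128/7, 0, 512/9, …
Sum ⇒ L₀ = lclm(L_f,L_g) in ℚ(x)⟨Dx⟩.
L = (-8 - 40·x + 96·x^2 + 96·x^3)·Dx + (-11 - 32·x + 40·x^2 + 384·x^3 + 336·x^4)·Dx^2 + (-1 + 6·x + 24·x^2 + 48·x^3 + 112·x^4 + 96·x^5)·Dx^3  (order 3).
h: a_k = 1, 3, -1/2, -13/6, -5/8, 291/40, -21/16, -1817/112, -429/128, 71971/1152, …
ICs: h(0) = 1, h′(0) = 3, h′′(0) = -1.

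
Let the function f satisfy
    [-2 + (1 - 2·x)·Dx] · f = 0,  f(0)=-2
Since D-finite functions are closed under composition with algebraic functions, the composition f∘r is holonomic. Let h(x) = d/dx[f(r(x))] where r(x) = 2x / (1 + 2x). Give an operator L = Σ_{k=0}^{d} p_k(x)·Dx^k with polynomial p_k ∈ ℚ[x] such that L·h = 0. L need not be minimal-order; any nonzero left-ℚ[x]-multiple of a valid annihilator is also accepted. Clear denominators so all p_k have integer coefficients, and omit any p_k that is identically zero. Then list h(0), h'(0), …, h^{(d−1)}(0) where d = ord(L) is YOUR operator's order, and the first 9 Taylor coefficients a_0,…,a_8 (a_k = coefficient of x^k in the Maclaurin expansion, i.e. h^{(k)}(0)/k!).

L = 4 + (-1 + 2·x)·Dx  (order 1).
h: a_k = -8, -32, -96, -256, -640, -1536, -3584, -8192, -18432, …
ICs: h(0) = -8.

f: a_k = -2, -4, -8, -16, -32, -64, -128, -256, -512, …
Substitute x→r, Dx→(1/r')Dx; clear ⇒ L₀.
Differentiate: ansatz ord ≤ ord L₀ ⇒ L.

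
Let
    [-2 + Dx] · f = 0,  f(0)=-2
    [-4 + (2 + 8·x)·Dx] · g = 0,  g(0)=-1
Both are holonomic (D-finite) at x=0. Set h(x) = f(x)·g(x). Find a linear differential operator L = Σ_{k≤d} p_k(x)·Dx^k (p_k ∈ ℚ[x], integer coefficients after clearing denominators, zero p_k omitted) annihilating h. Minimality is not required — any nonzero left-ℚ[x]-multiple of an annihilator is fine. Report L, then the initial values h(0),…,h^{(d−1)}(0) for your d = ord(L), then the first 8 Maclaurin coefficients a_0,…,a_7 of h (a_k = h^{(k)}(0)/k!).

L = (-4 - 8·x) + (1 + 4·x)·Dx  (order 1).
h: a_k = 2, 8, 8, 32/3, -16/3, 448/15, -3904/45, 88832/315, …
ICs: h(0) = 2.

f: a_k = -2, -4, -4, -8/3, -4/3, -8/15, -8/45, -16/315, …
g: a_k = -1, -2, 2, -4, 10, -28, 84, -264, …
Product ⇒ symmetric product L₀, ord ≤ 1.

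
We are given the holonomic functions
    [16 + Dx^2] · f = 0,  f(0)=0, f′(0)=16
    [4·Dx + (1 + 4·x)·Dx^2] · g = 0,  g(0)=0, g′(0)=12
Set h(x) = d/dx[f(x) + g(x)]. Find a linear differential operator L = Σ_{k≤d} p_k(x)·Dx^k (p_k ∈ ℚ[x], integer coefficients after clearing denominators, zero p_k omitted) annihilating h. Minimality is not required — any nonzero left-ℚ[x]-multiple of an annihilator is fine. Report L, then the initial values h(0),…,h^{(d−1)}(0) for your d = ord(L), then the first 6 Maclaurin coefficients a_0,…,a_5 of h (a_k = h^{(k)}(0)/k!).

L = (448 + 512·x + 1024·x^2) + (48 + 320·x + 768·x^2 + 1024·x^3)·Dx + (28 + 32·x + 64·x^2)·Dx^2 + (3 + 20·x + 48·x^2 + 64·x^3)·Dx^3  (order 3).
h: a_k = 28, -48, 64, -768, 9728/3, -12288, …
ICs: h(0) = 28, h′(0) = -48, h′′(0) = 128.

f: a_k = 0, 16, 0, -128/3, 0, 512/15, …
g: a_k = 0, 12, -24, 64, -192, 3072/5, …
f+g: L₀ = lclm(L_f,L_g), ord ≤ 2+2.
Differentiate: ansatz ord ≤ ord L₀ ⇒ L.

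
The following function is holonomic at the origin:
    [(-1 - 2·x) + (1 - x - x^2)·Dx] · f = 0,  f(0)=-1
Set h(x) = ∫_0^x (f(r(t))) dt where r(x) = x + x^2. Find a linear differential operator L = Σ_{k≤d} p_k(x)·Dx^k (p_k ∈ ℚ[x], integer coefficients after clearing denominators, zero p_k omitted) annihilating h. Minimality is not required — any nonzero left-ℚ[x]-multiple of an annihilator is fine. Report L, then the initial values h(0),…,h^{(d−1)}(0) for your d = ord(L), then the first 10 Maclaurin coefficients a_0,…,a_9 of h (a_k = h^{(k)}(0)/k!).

L = (1 + 4·x + 6·x^2 + 4·x^3)·Dx + (-1 + x + 2·x^2 + 2·x^3 + x^4)·Dx^2  (order 2).
h: a_k = 0, -1, -1/2, -1, -7/4, -16/5, -37/6, -86/7, -199/8, -461/9, …
ICs: h(0) = 0, h′(0) = -1.

f: a_k = -1, -1, -2, -3, -5, -8, -13, -21, -34, -55, …
L₀ from L_f via x↦r, Dx↦r'^{-1}Dx.
h=∫h₀ ⇒ L = L₀·Dx.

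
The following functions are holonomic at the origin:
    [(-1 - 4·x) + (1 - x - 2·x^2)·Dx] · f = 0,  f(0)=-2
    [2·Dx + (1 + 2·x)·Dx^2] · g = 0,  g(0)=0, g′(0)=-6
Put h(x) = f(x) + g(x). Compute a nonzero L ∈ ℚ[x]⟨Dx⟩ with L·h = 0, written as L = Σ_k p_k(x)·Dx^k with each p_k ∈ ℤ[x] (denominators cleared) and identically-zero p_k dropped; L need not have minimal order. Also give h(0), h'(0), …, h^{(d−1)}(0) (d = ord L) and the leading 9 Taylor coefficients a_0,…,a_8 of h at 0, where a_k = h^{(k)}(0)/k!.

L = (54 + 228·x + 432·x^2 + 288·x^3 + 192·x^4)·Dx + (11 + 124·x + 464·x^2 + 704·x^3 + 592·x^4 + 320·x^5)·Dx^2 + (-4 - 19·x - 17·x^2 + 42·x^3 + 116·x^4 + 136·x^5 + 64·x^6)·Dx^3  (order 3).
h: a_k = -2, -8, 0, -18, -10, -306/5, -54, -1574/7, -246, …
ICs: h(0) = -2, h′(0) = -8, h′′(0) = 0.

f: a_k = -2, -2, -6, -10, -22, -42, -86, -170, -342, …
g: a_k = 0, -6, 6, -8, 12, -96/5, 32, -384/7, 96, …
f+g: L₀ = lclm(L_f,L_g), ord ≤ 1+2.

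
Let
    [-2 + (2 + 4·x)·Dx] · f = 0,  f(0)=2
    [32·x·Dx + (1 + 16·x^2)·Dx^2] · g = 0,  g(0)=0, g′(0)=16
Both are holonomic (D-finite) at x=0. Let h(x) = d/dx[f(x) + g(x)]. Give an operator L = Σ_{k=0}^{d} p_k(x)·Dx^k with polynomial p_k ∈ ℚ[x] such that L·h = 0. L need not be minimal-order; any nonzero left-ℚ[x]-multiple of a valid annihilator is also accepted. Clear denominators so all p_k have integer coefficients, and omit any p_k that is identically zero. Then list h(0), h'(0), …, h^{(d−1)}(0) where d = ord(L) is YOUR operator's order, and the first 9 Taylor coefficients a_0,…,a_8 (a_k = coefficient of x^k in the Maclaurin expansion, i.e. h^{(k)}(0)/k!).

L = (-32 - 160·x + 1536·x^2 + 1536·x^3) + (-35 - 128·x + 1312·x^2 + 6144·x^3 + 5376·x^4)·Dx + (-1 + 30·x + 96·x^2 + 576·x^3 + 1792·x^4 + 1536·x^5)·Dx^2  (order 2).
h: a_k = 18, -2, -253, -5, 16419/4, -63/4, -524057/8, -429/8, 67115299/64, …
ICs: h(0) = 18, h′(0) = -2.

f: a_k = 2, 2, -1, 1, -5/4, 7/4, -21/8, 33/8, -429/64, …
g: a_k = 0, 16, 0, -256/3, 0, 4096/5, 0, -65536/7, 0, …
h₀=f+g: left-lcm gives L₀, ord ≤ 3.
Derive L from L₀ (diff closure).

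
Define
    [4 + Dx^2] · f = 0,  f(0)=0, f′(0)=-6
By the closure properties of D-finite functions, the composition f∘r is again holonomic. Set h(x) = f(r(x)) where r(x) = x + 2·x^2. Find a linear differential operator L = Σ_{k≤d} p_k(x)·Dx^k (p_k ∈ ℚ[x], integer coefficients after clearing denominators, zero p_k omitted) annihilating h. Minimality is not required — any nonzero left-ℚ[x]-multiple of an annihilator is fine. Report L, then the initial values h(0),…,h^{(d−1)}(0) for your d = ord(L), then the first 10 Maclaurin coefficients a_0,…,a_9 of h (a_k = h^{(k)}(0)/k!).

f: a_k = 0, -6, 0, 4, 0, -4/5, 0, 8/105, 0, -4/945, …
f∘r: x↦r, Dx↦Dx/r' in L_f ⇒ L₀.
L = (4 + 48·x + 192·x^2 + 256·x^3) - 4·Dx + (1 + 4·x)·Dx^2  (order 2).
h: a_k = 0, -6, -12, 4, 24, 236/5, 24, -3352/105, -944/15, -54436/945, …
ICs: h(0) = 0, h′(0) = -6.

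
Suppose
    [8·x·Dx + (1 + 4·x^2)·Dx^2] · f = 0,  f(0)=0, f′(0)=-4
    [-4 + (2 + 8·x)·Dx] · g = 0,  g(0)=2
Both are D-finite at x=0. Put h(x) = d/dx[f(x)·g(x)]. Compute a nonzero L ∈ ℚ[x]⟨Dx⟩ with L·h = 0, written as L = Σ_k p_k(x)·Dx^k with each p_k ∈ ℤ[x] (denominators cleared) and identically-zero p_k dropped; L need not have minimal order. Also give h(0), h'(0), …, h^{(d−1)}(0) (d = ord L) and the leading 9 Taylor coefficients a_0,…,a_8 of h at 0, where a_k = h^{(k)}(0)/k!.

f: a_k = 0, -4, 0, 16/3, 0, -64/5, 0, 256/7, 0, …
g: a_k = 2, 4, -4, 8, -20, 56, -168, 528, -1716, …
f·g: L₀ = L_f ⊗_s L_g, ord ≤ 2·1.
h=h₀': d/dx-closure on L₀ ⇒ L.
L = (-4 + 160·x + 320·x^2 - 384·x^3 - 192·x^4) + (16 + 120·x + 432·x^2 + 544·x^3 - 1344·x^4 - 768·x^5)·Dx + (3 + 20·x + 24·x^2 - 16·x^3 - 16·x^4 - 384·x^5 - 256·x^6)·Dx^2  (order 2).
h: a_k = -8, -32, 80, -128/3, 496/3, -6976/5, 72416/15, -1486336/105, 368560/7, …
ICs: h(0) = -8, h′(0) = -32.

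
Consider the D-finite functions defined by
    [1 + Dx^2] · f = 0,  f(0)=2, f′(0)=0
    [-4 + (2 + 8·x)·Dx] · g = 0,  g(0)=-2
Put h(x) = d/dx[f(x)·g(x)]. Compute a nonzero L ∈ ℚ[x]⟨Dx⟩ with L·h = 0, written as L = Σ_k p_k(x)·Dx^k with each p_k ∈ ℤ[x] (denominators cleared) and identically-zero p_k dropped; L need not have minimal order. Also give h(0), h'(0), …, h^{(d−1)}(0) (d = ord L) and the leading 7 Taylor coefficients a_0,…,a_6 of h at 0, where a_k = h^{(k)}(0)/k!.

f: a_k = 2, 0, -1, 0, 1/12, 0, -1/360, …
g: a_k = -2, -4, 4, -8, 20, -56, 168, …
Product ⇒ symmetric product L₀, ord ≤ 2.
h=h₀': d/dx-closure on L₀ ⇒ L.
L = (-7 + 336·x + 736·x^2 + 256·x^3 + 256·x^4) + (44 + 144·x - 192·x^2 - 256·x^3)·Dx + (13 + 112·x + 288·x^2 + 256·x^3 + 256·x^4)·Dx^2  (order 2).
h: a_k = -8, 20, -36, 430/3, -1565/3, 56941/30, -630413/90, …
ICs: h(0) = -8, h′(0) = 20.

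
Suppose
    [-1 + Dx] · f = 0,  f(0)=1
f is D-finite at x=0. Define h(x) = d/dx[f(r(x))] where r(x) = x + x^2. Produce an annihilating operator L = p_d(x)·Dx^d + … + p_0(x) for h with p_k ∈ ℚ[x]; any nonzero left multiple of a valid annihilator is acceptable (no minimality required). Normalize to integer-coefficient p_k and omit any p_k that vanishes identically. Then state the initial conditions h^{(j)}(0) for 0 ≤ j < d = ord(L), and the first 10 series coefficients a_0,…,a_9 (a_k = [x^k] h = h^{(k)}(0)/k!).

L = (3 + 4·x + 4·x^2) + (-1 - 2·x)·Dx  (order 1).
h: a_k = 1, 3, 7/2, 25/6, 27/8, 331/120, 1303/720, 1979/1680, 5357/8064, 19093/51840, …
ICs: h(0) = 1.

f: a_k = 1, 1, 1/2, 1/6, 1/24, 1/120, 1/720, 1/5040, 1/40320, 1/362880, …
Substitute x→r, Dx→(1/r')Dx; clear ⇒ L₀.
h₀' ⇒ L via d/dx closure of L₀.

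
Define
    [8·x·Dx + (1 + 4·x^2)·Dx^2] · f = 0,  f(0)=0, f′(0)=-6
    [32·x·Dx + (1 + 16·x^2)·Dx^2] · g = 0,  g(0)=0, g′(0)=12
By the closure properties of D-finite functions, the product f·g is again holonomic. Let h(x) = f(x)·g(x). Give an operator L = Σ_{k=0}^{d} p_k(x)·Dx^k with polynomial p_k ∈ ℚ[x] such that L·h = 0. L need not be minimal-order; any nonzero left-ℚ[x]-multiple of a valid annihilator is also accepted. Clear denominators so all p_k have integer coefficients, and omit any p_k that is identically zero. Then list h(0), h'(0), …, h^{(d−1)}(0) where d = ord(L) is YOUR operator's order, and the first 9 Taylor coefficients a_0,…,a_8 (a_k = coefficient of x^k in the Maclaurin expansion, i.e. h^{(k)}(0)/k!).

f: a_k = 0, -6, 0, 8, 0, -96/5, 0, 384/7, 0, …
g: a_k = 0, 12, 0, -64, 0, 3072/5, 0, -49152/7, 0, …
f·g: L₀ = L_f ⊗_s L_g, ord ≤ 2·2.
L = (-1536·x - 51200·x^3 - 262144·x^5 + 655360·x^7 + 6291456·x^9)·Dx + (-80 - 6592·x^2 - 92160·x^4 - 229376·x^6 + 2293760·x^8 + 9437184·x^10)·Dx^2 + (-160·x - 4480·x^3 - 30720·x^5 + 69632·x^7 + 1310720·x^9 + 3145728·x^11)·Dx^3 + (-1 - 40·x^2 - 464·x^4 + 29696·x^8 + 163840·x^10 + 262144·x^12)·Dx^4  (order 4).
h: a_k = 0, 0, -72, 0, 480, 0, -22144/5, 0, 342528/7, …
ICs: h(0) = 0, h′(0) = 0, h′′(0) = -144, h′′′(0) = 0.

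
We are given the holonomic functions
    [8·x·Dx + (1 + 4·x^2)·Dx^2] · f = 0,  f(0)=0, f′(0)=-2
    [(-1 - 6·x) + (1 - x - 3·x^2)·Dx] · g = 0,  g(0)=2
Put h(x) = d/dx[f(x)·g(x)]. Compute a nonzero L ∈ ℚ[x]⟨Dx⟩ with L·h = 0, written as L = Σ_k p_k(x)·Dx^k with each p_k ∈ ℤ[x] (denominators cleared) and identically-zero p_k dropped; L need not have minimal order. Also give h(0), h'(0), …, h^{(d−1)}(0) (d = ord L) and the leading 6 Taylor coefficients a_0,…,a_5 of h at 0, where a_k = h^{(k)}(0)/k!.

f: a_k = 0, -2, 0, 8/3, 0, -32/5, …
g: a_k = 2, 2, 8, 14, 38, 80, …
Sym-product of L_f,L_g gives L₀ (≤ ord 2).
Differentiate: ansatz ord ≤ ord L₀ ⇒ L.
L = (22 + 1032·x^2 + 1152·x^3 + 5184·x^4) + (13 + 86·x + 132·x^2 + 600·x^3 + 1152·x^4 + 3456·x^5)·Dx + (-3 - x - 35·x^2 + 44·x^3 + 16·x^4 + 192·x^5 + 432·x^6)·Dx^2  (order 2).
h: a_k = -4, -8, -32, -272/3, -1012/3, -4064/5, …
ICs: h(0) = -4, h′(0) = -8.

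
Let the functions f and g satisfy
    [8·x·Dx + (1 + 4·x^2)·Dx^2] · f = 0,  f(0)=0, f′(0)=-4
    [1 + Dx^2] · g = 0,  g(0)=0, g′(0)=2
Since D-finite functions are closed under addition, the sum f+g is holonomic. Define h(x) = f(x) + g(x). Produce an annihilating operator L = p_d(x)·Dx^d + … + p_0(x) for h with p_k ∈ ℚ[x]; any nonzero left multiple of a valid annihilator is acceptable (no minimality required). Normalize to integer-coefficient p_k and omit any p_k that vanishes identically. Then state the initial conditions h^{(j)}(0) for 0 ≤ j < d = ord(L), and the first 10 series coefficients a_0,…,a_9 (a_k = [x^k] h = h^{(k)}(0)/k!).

L = (-376·x + 1600·x^3 + 128·x^5)·Dx + (-7 + 76·x^2 + 432·x^4 + 64·x^6)·Dx^2 + (-376·x + 1600·x^3 + 128·x^5)·Dx^3 + (-7 + 76·x^2 + 432·x^4 + 64·x^6)·Dx^4  (order 4).
h: a_k = 0, -2, 0, 5, 0, -767/60, 0, 92159/2520, 0, -20643839/181440, …
ICs: h(0) = 0, h′(0) = -2, h′′(0) = 0, h′′′(0) = 30.

f: a_k = 0, -4, 0, 16/3, 0, -64/5, 0, 256/7, 0, -1024/9, …
g: a_k = 0, 2, 0, -1/3, 0, 1/60, 0, -1/2520, 0, 1/181440, …
h₀=f+g: left-lcm gives L₀, ord ≤ 4.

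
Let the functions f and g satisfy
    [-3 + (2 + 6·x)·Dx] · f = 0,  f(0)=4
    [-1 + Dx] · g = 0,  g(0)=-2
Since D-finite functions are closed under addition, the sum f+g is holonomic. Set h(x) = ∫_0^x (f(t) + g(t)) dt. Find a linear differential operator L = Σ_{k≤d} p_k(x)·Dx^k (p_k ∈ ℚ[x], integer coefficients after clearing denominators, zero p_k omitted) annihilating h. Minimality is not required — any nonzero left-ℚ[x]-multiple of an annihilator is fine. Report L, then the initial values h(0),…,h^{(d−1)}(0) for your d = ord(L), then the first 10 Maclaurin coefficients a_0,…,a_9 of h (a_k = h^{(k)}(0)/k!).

L = (15 + 18·x)·Dx + (-13 - 24·x - 36·x^2)·Dx^2 + (-2 + 6·x + 36·x^2)·Dx^3  (order 3).
h: a_k = 0, 2, 2, -11/6, 77/48, -1223/480, 25499/5760, -688937/80640, 22733801/1290240, -886620863/23224320, …
ICs: h(0) = 0, h′(0) = 2, h′′(0) = 4.

f: a_k = 4, 6, -9/2, 27/4, -405/32, 1701/64, -15309/256, 72171/512, -2814669/8192, 14073345/16384, …
g: a_k = -2, -2, -1, -1/3, -1/12, -1/60, -1/360, -1/2520, -1/20160, -1/181440, …
h₀=f+g: left-lcm gives L₀, ord ≤ 2.
h=∫h₀ ⇒ L = L₀·Dx.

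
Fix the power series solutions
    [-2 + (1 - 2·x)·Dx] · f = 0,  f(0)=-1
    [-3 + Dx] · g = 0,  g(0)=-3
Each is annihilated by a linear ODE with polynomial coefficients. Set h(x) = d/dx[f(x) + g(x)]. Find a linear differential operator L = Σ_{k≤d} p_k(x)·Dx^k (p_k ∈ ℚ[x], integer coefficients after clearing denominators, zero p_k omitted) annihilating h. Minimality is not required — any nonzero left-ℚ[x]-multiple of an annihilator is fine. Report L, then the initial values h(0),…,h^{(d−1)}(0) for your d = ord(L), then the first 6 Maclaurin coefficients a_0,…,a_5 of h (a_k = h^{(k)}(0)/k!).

L = (36 + 72·x) + (-15 - 36·x + 36·x^2)·Dx + (1 + 4·x - 12·x^2)·Dx^2  (order 2).
h: a_k = -11, -35, -129/2, -209/2, -1523/8, -16089/40, …
ICs: h(0) = -11, h′(0) = -35.

f: a_k = -1, -2, -4, -8, -16, -32, …
g: a_k = -3, -9, -27/2, -27/2, -81/8, -243/40, …
Weyl lclm of L_f,L_g ⇒ L₀ (ord ≤ 2).
Differentiate: ansatz ord ≤ ord L₀ ⇒ L.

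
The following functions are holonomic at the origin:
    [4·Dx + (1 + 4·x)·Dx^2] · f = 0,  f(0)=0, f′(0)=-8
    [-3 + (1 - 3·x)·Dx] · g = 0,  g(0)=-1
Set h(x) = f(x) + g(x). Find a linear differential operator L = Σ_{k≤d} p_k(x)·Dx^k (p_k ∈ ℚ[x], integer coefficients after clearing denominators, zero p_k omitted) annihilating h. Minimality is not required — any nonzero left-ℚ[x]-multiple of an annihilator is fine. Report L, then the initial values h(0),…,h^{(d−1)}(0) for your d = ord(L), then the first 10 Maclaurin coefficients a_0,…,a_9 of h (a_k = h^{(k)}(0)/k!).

L = (-204 - 144·x)·Dx + (-11 - 312·x - 288·x^2)·Dx^2 + (5 + 11·x - 54·x^2 - 72·x^3)·Dx^3  (order 3).
h: a_k = -1, -11, 7, -209/3, 47, -3263/5, 1909/3, -48077/7, 9823, -701435/9, …
ICs: h(0) = -1, h′(0) = -11, h′′(0) = 14.

f: a_k = 0, -8, 16, -128/3, 128, -2048/5, 4096/3, -32768/7, 16384, -524288/9, …
g: a_k = -1, -3, -9, -27, -81, -243, -729, -2187, -6561, -19683, …
L₀ := lclm(L_f,L_g); ord L₀ ≤ 2+1.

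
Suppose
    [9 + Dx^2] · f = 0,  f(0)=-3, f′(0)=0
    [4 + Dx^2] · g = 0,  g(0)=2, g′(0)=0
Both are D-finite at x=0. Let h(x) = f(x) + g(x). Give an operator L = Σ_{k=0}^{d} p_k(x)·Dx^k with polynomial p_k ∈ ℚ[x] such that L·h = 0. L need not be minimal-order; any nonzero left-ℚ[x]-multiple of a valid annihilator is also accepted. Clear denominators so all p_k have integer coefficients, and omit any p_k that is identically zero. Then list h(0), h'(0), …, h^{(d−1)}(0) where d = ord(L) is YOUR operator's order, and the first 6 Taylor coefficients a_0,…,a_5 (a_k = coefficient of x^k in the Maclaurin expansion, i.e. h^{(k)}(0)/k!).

f: a_k = -3, 0, 27/2, 0, -81/8, 0, …
g: a_k = 2, 0, -4, 0, 4/3, 0, …
f+g: L₀ = lclm(L_f,L_g), ord ≤ 2+2.
L = 36 + 13·Dx^2 + Dx^4  (order 4).
h: a_k = -1, 0, 19/2, 0, -211/24, 0, …
ICs: h(0) = -1, h′(0) = 0, h′′(0) = 19, h′′′(0) = 0.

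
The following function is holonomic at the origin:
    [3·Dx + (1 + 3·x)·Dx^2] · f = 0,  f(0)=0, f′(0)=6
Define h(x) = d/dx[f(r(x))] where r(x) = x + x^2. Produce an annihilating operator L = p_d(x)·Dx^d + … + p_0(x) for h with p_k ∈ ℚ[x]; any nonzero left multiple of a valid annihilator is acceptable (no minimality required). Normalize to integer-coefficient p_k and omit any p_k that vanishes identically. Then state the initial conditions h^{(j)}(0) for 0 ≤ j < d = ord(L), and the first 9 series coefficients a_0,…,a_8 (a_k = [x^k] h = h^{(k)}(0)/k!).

f: a_k = 0, 6, -9, 18, -81/2, 486/5, -243, 4374/7, -6561/4, …
f∘r: x↦r, Dx↦Dx/r' in L_f ⇒ L₀.
h₀' ⇒ L via d/dx closure of L₀.
L = (1 + 6·x + 6·x^2) + (1 + 5·x + 9·x^2 + 6·x^3)·Dx  (order 1).
h: a_k = 6, -6, 0, 18, -54, 108, -162, 162, 0, …
ICs: h(0) = 6.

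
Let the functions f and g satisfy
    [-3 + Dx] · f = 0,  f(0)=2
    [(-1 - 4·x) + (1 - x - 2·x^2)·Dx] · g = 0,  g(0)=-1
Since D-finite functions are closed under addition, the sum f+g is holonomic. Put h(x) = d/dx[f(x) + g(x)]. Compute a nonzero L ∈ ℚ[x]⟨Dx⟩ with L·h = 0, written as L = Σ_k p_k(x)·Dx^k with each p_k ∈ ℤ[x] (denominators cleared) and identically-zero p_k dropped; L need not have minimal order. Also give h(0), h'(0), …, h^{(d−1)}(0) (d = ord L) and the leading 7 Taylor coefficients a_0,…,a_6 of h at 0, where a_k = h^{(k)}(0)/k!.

f: a_k = 2, 6, 9, 9, 27/4, 81/20, 81/40, …
g: a_k = -1, -1, -3, -5, -11, -21, -43, …
L₀ := lclm(L_f,L_g); ord L₀ ≤ 1+1.
Differentiate: ansatz ord ≤ ord L₀ ⇒ L.
L = (12 + 126·x + 144·x^2 + 336·x^3 + 144·x^4) + (-7 - 42·x - 81·x^2 - 88·x^3 + 60·x^4 + 48·x^5)·Dx + (1 + 11·x^2 - 8·x^3 - 36·x^4 - 16·x^5)·Dx^2  (order 2).
h: a_k = 5, 12, 12, -17, -339/4, -4917/20, -23557/40, …
ICs: h(0) = 5, h′(0) = 12.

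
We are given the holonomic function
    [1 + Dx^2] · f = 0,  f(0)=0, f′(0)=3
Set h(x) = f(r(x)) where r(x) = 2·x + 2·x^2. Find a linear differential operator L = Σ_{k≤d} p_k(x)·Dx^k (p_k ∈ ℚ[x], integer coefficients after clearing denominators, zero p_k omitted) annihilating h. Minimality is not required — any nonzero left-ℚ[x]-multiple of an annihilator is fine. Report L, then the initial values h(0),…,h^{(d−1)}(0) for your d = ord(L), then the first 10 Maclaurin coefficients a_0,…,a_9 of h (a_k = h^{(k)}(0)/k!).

L = (4 + 24·x + 48·x^2 + 32·x^3) - 2·Dx + (1 + 2·x)·Dx^2  (order 2).
h: a_k = 0, 6, 6, -4, -12, -56/5, 0, 832/105, 112/15, 2272/945, …
ICs: h(0) = 0, h′(0) = 6.

f: a_k = 0, 3, 0, -1/2, 0, 1/40, 0, -1/1680, 0, 1/120960, …
Substitute x→r, Dx→(1/r')Dx; clear ⇒ L₀.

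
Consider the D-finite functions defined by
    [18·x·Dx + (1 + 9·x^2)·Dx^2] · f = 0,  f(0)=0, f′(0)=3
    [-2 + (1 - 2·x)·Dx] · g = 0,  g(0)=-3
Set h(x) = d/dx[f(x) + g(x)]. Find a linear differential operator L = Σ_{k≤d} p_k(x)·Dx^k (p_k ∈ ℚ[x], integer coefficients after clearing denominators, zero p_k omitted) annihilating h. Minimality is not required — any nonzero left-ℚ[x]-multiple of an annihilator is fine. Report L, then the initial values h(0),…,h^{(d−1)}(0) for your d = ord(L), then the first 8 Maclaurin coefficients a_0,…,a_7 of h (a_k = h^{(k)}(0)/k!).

L = (36 - 288·x - 972·x^2) + (-21 + 36·x - 9·x^2 - 972·x^3)·Dx + (2 + 5·x + 45·x^3 - 162·x^4)·Dx^2  (order 2).
h: a_k = -3, -24, -99, -192, -237, -1152, -4875, -6144, …
ICs: h(0) = -3, h′(0) = -24.

f: a_k = 0, 3, 0, -9, 0, 243/5, 0, -2187/7, …
g: a_k = -3, -6, -12, -24, -48, -96, -192, -384, …
h₀=f+g: left-lcm gives L₀, ord ≤ 3.
Differentiate: ansatz ord ≤ ord L₀ ⇒ L.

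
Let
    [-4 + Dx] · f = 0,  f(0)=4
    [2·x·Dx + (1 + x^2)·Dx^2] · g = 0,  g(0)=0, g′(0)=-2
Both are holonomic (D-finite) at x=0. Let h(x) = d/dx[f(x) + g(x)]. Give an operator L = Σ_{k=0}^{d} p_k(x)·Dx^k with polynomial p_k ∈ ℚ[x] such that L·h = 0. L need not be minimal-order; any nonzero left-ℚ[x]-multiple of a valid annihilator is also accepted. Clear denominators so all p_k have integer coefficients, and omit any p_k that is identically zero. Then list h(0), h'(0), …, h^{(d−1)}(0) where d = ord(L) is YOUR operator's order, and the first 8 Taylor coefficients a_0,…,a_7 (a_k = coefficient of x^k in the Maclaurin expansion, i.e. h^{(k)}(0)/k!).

L = (4 - 16·x - 12·x^2 - 16·x^3) + (-9 - 13·x^2 - 8·x^4)·Dx + (2 + x + 4·x^2 + x^3 + 2·x^4)·Dx^2  (order 2).
h: a_k = 14, 64, 130, 512/3, 506/3, 2048/15, 4186/45, 16384/315, …
ICs: h(0) = 14, h′(0) = 64.

f: a_k = 4, 16, 32, 128/3, 128/3, 512/15, 1024/45, 4096/315, …
g: a_k = 0, -2, 0, 2/3, 0, -2/5, 0, 2/7, …
f+g: L₀ = lclm(L_f,L_g), ord ≤ 1+2.
Differentiate: ansatz ord ≤ ord L₀ ⇒ L.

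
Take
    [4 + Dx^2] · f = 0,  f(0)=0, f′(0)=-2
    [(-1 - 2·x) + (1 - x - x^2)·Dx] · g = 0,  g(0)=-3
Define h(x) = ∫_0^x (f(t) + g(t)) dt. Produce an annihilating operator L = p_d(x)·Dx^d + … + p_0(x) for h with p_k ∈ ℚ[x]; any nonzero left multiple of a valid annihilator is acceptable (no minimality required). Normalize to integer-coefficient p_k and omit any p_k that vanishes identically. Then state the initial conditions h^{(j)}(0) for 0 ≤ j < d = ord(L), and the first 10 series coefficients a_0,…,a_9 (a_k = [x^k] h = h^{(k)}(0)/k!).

L = (-44 - 96·x - 32·x^2 - 48·x^3 - 40·x^4 - 16·x^5)·Dx + (16 - 20·x - 8·x^2 + 16·x^3 - 12·x^4 - 24·x^5 - 8·x^6)·Dx^2 + (-11 - 24·x - 8·x^2 - 12·x^3 - 10·x^4 - 4·x^5)·Dx^3 + (4 - 5·x - 2·x^2 + 4·x^3 - 3·x^4 - 6·x^5 - 2·x^6)·Dx^4  (order 4).
h: a_k = 0, -3, -5/2, -2, -23/12, -3, -182/45, -39/7, -19837/2520, -34/3, …
ICs: h(0) = 0, h′(0) = -3, h′′(0) = -5, h′′′(0) = -12.

f: a_k = 0, -2, 0, 4/3, 0, -4/15, 0, 8/315, 0, -4/2835, …
g: a_k = -3, -3, -6, -9, -15, -24, -39, -63, -102, -165, …
h₀=f+g: left-lcm gives L₀, ord ≤ 3.
h=∫₀ˣh₀: take L = L₀·Dx.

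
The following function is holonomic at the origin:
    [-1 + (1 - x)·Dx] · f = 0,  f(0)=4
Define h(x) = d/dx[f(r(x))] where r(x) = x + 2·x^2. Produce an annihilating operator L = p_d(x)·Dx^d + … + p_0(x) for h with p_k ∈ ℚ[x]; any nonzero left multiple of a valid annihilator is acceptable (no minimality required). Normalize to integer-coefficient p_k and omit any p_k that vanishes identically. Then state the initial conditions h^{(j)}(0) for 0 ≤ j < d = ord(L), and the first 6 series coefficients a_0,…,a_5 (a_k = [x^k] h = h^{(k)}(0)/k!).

L = (6 + 12·x + 24·x^2) + (-1 - 3·x + 6·x^2 + 8·x^3)·Dx  (order 1).
h: a_k = 4, 24, 60, 176, 420, 1032, …
ICs: h(0) = 4.

f: a_k = 4, 4, 4, 4, 4, 4, …
h₀=f(r): pull back L_f along r ⇒ L₀.
Differentiate: ansatz ord ≤ ord L₀ ⇒ L.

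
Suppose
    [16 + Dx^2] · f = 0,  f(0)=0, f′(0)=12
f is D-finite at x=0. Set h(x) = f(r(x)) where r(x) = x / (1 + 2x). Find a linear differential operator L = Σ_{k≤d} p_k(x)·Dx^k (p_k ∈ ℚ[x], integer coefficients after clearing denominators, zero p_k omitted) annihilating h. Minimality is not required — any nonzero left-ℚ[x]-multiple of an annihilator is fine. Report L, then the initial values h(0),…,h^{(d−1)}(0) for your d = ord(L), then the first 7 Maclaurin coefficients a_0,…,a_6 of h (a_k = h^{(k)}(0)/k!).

f: a_k = 0, 12, 0, -32, 0, 128/5, 0, …
f∘r: x↦r, Dx↦Dx/r' in L_f ⇒ L₀.
L = 16 + (4 + 24·x + 48·x^2 + 32·x^3)·Dx + (1 + 8·x + 24·x^2 + 32·x^3 + 16·x^4)·Dx^2  (order 2).
h: a_k = 0, 12, -24, 16, 96, -2752/5, 1920, …
ICs: h(0) = 0, h′(0) = 12.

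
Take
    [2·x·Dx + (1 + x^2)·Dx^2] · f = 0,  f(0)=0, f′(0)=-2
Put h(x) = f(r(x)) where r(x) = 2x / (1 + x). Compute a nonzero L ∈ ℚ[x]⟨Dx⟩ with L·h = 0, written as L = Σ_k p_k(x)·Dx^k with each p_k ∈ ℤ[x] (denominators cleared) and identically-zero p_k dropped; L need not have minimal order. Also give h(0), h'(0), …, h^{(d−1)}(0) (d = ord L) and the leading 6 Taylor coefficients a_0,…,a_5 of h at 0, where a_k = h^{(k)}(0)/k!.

L = (2 + 10·x)·Dx + (1 + 2·x + 5·x^2)·Dx^2  (order 2).
h: a_k = 0, -4, 4, 4/3, -12, 76/5, …
ICs: h(0) = 0, h′(0) = -4.

f: a_k = 0, -2, 0, 2/3, 0, -2/5, …
Substitute x→r, Dx→(1/r')Dx; clear ⇒ L₀.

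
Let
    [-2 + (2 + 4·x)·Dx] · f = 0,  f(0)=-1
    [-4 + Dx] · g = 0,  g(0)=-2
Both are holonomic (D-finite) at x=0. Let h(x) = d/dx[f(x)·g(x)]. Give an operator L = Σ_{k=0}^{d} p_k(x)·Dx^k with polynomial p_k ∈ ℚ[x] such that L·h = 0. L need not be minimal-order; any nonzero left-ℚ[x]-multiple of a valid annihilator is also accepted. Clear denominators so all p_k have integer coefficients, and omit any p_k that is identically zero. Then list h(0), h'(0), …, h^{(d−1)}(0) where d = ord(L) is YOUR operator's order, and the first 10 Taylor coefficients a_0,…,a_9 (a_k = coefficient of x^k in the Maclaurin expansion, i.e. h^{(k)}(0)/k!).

f: a_k = -1, -1, 1/2, -1/2, 5/8, -7/8, 21/16, -33/16, 429/128, -715/128, …
g: a_k = -2, -8, -16, -64/3, -64/3, -256/15, -512/45, -2048/315, -1024/315, -4096/2835, …
Product ⇒ symmetric product L₀, ord ≤ 1.
h₀' ⇒ L via d/dx closure of L₀.
L = (23 + 80·x + 64·x^2) + (-5 - 18·x - 16·x^2)·Dx  (order 1).
h: a_k = 10, 46, 103, 449/3, 1949/12, 1643/12, 36047/360, 135617/2520, 815221/20160, -833449/181440, …
ICs: h(0) = 10.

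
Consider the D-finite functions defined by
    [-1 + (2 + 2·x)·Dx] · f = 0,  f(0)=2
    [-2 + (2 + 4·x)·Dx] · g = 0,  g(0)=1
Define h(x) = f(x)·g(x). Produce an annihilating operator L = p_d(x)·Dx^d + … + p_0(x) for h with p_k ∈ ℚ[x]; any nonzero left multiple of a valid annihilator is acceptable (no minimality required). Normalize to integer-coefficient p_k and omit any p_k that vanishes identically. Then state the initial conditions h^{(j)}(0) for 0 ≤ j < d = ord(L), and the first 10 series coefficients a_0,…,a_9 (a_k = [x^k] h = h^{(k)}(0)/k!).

L = (-3 - 4·x) + (2 + 6·x + 4·x^2)·Dx  (order 1).
h: a_k = 2, 3, -1/4, 3/8, -37/64, 117/128, -757/512, 2499/1024, -67181/16384, 229281/32768, …
ICs: h(0) = 2.

f: a_k = 2, 1, -1/4, 1/8, -5/64, 7/128, -21/512, 33/1024, -429/16384, 715/32768, …
g: a_k = 1, 1, -1/2, 1/2, -5/8, 7/8, -21/16, 33/16, -429/128, 715/128, …
f·g: L₀ = L_f ⊗_s L_g, ord ≤ 1·1.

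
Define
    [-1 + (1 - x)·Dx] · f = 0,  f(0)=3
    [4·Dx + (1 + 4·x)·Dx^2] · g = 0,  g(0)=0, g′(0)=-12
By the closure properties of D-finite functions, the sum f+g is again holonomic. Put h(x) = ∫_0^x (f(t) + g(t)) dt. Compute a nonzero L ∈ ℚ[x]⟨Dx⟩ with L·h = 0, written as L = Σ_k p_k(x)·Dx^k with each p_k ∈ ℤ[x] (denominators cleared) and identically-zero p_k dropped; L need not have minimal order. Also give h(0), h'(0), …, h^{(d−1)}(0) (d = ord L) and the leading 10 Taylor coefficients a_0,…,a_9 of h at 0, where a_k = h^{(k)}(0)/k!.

f: a_k = 3, 3, 3, 3, 3, 3, 3, 3, 3, 3, …
g: a_k = 0, -12, 24, -64, 192, -3072/5, 2048, -49152/7, 24576, -262144/3, …
Weyl lclm of L_f,L_g ⇒ L₀ (ord ≤ 3).
h=∫h₀ ⇒ L = L₀·Dx.
L = (44 + 16·x)·Dx^2 + (-13 + 56·x + 32·x^2)·Dx^3 + (-3 - 11·x + 6·x^2 + 8·x^3)·Dx^4  (order 4).
h: a_k = 0, 3, -9/2, 9, -61/4, 39, -1019/10, 293, -49131/56, 2731, …
ICs: h(0) = 0, h′(0) = 3, h′′(0) = -9, h′′′(0) = 54.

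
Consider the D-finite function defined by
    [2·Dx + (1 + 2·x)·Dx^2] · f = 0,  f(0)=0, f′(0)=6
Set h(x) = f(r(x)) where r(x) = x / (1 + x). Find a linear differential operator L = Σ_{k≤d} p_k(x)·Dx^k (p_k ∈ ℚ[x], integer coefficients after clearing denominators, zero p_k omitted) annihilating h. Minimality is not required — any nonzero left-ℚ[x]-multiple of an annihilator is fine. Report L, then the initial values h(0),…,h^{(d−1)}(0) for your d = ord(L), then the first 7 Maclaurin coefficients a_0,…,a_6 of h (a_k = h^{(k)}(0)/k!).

f: a_k = 0, 6, -6, 8, -12, 96/5, -32, …
Substitute x→r, Dx→(1/r')Dx; clear ⇒ L₀.
L = (4 + 6·x)·Dx + (1 + 4·x + 3·x^2)·Dx^2  (order 2).
h: a_k = 0, 6, -12, 26, -60, 726/5, -364, …
ICs: h(0) = 0, h′(0) = 6.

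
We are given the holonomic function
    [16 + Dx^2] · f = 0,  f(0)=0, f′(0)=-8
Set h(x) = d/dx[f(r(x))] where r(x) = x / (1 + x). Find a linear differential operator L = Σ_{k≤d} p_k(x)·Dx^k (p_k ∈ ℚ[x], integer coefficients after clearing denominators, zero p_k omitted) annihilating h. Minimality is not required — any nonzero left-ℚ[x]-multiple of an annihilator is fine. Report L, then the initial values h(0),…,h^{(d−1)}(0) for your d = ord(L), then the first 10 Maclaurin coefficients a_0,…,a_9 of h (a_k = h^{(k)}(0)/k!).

f: a_k = 0, -8, 0, 64/3, 0, -256/15, 0, 2048/315, 0, -4096/2835, …
f∘r: x↦r, Dx↦Dx/r' in L_f ⇒ L₀.
Differentiate: ansatz ord ≤ ord L₀ ⇒ L.
L = (22 + 12·x + 6·x^2) + (6 + 18·x + 18·x^2 + 6·x^3)·Dx + (1 + 4·x + 6·x^2 + 4·x^3 + x^4)·Dx^2  (order 2).
h: a_k = -8, 16, 40, -224, 1544/3, -720, 19688/45, 40256/45, -240824/63, 540080/63, …
ICs: h(0) = -8, h′(0) = 16.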